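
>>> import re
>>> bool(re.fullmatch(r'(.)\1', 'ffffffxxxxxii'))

False

A backreference is literal: `\1` must see the identical characters the first group matched.
`re.fullmatch` is like wrapping the pattern in `^…$` (in single-line mode).
Here the pattern can't cover the whole string, so the call returns None, and `bool(None)` is False.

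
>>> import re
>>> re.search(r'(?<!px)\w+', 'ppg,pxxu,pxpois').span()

(0, 3)

`(?!…)`/`(?<!…)` only lets a position through if the neighbouring text does NOT match; no characters are consumed.
`re.search` scans for the first position where the pattern succeeds.
The match spans [0:3] → 'ppg'.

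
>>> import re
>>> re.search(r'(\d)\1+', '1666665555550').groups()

('6',)

The match spans [1:6] → '66666'.
Captured: group 1 = '6'.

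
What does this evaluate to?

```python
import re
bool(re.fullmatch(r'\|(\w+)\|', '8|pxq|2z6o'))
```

`re.fullmatch` is like wrapping the pattern in `^…$` (in single-line mode).
Here the pattern can't cover the whole string, so the call returns None, and `bool(None)` is False.

False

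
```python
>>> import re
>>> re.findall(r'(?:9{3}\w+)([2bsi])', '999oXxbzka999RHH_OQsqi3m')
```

['i']

The pattern matches exactly 3 of the literal '9', then one or more of a word character (non-capturing group); then one of [2bsi] (captured).
Walking the string: at [0:22] match '999oXxbzka999RHH_OQsqi', group 1 = 'i'.
`findall` collects group 1 from the one match (1 total).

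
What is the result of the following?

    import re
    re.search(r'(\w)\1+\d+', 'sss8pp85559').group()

`\1` has to match the exact text group 1 already captured.
The match spans [0:4] → 'sss8'.

'sss8'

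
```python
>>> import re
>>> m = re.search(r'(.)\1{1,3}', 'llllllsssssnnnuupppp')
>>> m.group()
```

'llll'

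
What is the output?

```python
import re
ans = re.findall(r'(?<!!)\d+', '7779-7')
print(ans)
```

Because the assertion is negative and zero-width, positions next to the forbidden text are skipped.
Scanning left to right: at [0:4] → '7779'; at [5:6] → '7'.
No capturing groups, so `findall` returns the 2 full match strings.

['7779', '7']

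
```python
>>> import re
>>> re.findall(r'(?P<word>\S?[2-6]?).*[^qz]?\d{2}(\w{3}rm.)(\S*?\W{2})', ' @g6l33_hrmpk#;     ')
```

[]

The pattern matches optionally a non-whitespace character, then optionally a character in [2-6] (captured as 'word'); then zero or more of any character, then optionally any character except [qz], then exactly 2 of a digit; then exactly 3 of a word character, then the literal 'rm', then any character (captured); then zero or more of a non-whitespace character (lazy), then exactly 2 of a non-word character (captured).
Multiple groups make `findall` return tuples — one 3-tuple for each match.
Nothing in the string satisfies the pattern, so the list is empty.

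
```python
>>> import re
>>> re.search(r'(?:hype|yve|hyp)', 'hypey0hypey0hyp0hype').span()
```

`|` is ordered: at each position the engine commits to the first alternative that works.
The match spans [0:4] → 'hype'.

(0, 4)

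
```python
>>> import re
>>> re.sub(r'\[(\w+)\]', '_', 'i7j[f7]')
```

Every occurrence is swapped for '_'.

'i7j_'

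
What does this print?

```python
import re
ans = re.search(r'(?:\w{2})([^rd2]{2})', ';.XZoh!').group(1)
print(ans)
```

oh

The pattern matches exactly 2 of a word character (non-capturing group); then exactly 2 of any character except [rd2] (captured).
`re.search` tries every starting position until one works.
The match spans [2:6] → 'XZoh'.
Captured: group 1 = 'oh'.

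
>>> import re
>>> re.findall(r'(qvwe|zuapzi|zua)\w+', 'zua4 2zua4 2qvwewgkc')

Because there's exactly one group, `findall` drops the full match and keeps group 1 from each hit.

['zua', 'zua', 'qvwe']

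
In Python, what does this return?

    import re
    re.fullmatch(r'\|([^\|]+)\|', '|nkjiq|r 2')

`re.fullmatch` requires the pattern to consume the entire string.
Here the pattern can't cover the whole string, so the call returns None.

None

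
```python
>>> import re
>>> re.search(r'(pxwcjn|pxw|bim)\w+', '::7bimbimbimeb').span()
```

The match spans [3:14] → 'bimbimbimeb'.

(3, 14)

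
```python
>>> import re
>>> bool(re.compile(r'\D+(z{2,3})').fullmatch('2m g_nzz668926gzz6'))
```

False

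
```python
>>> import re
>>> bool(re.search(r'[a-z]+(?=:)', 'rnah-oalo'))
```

Lookahead/lookbehind check context without consuming it, so the matched span excludes the asserted characters.
Here nothing in the string fits, so the call returns None, and `bool(None)` is False.

False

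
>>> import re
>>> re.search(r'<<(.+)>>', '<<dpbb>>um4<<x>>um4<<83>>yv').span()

(0, 25)

`re.search` tries every starting position until one works.
The match spans [0:25] → '<<dpbb>>um4<<x>>um4<<83>>'.
Captured: group 1 = 'dpbb>>um4<<x>>um4<<83'.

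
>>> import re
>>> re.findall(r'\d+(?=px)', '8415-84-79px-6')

The lookaround is zero-width — it requires the adjacent text to match without consuming it, so the asserted text isn't part of the match.
`findall` yields the raw match text (1 of them) because the pattern has no groups.

['79']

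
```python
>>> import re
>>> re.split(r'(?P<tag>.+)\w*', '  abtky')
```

['', '  abtky', '']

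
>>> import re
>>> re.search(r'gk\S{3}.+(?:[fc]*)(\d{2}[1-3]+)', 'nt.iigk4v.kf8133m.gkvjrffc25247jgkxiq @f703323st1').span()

(5, 46)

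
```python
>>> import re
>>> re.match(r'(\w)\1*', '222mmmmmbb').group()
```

'222'

`re.match` won't scan ahead — the pattern has to work from the very first character.
The match spans [0:3] → '222'.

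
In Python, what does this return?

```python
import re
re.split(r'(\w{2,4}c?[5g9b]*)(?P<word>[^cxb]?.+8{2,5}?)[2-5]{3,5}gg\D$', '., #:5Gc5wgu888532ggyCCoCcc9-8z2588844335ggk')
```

The group in the pattern means `split` returns the separators' captures alongside the pieces.

['., #:', '5Gc5', 'wgu888532ggyCCoCcc9-8z25888', '']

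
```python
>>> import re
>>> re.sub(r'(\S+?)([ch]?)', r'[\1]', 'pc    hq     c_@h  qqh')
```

Lazy quantifiers expand one character at a time until the remainder of the pattern can match.
The replacement refers to a captured group, so each match is rewritten using its own captured text.

'[p]    [h][q]     [c][_][@]  [q][q]'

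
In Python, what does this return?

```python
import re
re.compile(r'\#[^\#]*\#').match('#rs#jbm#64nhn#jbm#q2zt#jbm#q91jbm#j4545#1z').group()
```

'#rs#'

`match` is anchored at position 0; if the pattern doesn't fit there, it returns None.
The match spans [0:4] → '#rs#'.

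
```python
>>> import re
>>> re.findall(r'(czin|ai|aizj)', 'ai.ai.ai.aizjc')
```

The regex engine tests alternatives in the order written; an earlier branch that matches wins even if a later one would match more.
Scanning left to right: at [0:2] match 'ai', group 1 = 'ai'; at [3:5] match 'ai', group 1 = 'ai'; at [6:8] match 'ai', group 1 = 'ai'; at [9:11] match 'ai', group 1 = 'ai'.
`findall` collects group 1 from each match (4 total).

['ai', 'ai', 'ai', 'ai']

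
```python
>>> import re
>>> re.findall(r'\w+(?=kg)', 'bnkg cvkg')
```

['bn', 'cv']

The `(?=…)`/`(?<=…)` assertion just peeks at neighbouring text; it doesn't advance the match position.
No capturing groups, so `findall` returns the 2 full match strings.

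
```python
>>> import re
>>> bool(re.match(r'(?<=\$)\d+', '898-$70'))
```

The lookaround is zero-width — it requires the adjacent text to match without consuming it, so the asserted text isn't part of the match.
`re.match` won't scan ahead — the pattern has to work from the very first character.
Here the string doesn't start with a match, so the call returns None, and `bool(None)` is False.

False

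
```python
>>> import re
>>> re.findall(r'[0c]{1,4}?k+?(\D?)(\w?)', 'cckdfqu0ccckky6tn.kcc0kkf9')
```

[('d', 'f'), ('k', 'y'), ('k', 'f')]

Pattern: 1 to 4 of one of [0c] (lazy), then one or more of the literal 'k' (lazy); then optionally a non-digit (captured); then optionally a word character (captured).
Matches: at [0:5] match 'cckdf', groups = ('d', 'f'); at [7:14] match '0ccckky', groups = ('k', 'y'); at [19:25] match 'cc0kkf', groups = ('k', 'f').
With 2 capturing groups, `findall` returns a 2-tuple per match.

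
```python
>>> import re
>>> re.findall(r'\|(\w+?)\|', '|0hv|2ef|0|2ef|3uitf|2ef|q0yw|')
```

['0hv', '0', '3uitf', 'q0yw']

Walking the string: at [0:5] match '|0hv|', group 1 = '0hv'; at [8:11] match '|0|', group 1 = '0'; at [14:21] match '|3uitf|', group 1 = '3uitf'; at [24:30] match '|q0yw|', group 1 = 'q0yw'.
`findall` collects group 1 from each match (4 total).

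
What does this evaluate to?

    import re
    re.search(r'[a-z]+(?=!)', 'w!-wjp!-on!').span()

The `(?=…)`/`(?<=…)` assertion just peeks at neighbouring text; it doesn't advance the match position.
`re.search` tries every starting position until one works.
The match spans [0:1] → 'w'.

(0, 1)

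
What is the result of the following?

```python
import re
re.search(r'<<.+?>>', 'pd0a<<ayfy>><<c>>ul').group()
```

A `+?`/`*?`/`{m,n}?` starts at its minimum and grows only as far as needed for what follows to match.
Unlike `match`, `search` isn't anchored — it looks for the pattern anywhere in the string.
The match spans [4:12] → '<<ayfy>>'.

'<<ayfy>>'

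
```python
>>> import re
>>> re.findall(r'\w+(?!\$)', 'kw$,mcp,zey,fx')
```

A negative assertion filters positions out without eating any characters.
`findall` yields the raw match text (4 of them) because the pattern has no groups.

['k', 'mcp', 'zey', 'fx']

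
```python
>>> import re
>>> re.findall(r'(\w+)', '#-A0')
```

One capturing group, so `findall` returns just the captured substring from the one match — 1 in all.

['A0']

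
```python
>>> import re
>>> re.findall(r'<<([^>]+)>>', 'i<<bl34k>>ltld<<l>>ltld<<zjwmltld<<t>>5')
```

One capturing group, so `findall` returns just the captured substring from each match — 3 in all.

['bl34k', 'l', 'zjwmltld<<t']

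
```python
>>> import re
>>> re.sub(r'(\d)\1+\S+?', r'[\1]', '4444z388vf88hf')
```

'[4]3[8]f[8]f'

After group 1 captures some text, `\1` only succeeds where that same text appears again.
Each match is replaced using the text its own group 1 captured.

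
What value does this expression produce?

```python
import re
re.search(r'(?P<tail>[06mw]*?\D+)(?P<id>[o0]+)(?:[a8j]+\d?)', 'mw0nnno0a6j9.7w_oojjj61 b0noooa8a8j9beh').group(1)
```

'mw0nnno'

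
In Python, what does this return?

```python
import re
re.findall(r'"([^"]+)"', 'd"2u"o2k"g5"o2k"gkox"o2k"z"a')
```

['2u', 'g5', 'gkox', 'z']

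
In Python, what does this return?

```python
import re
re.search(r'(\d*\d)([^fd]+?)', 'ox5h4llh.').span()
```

(2, 4)

The match spans [2:4] → '5h'.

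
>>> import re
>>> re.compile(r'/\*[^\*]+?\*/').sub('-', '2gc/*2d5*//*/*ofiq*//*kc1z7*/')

'2gc-/*--'

Matches: at [3:10] → '/*2d5*/'; at [12:20] → '/*ofiq*/'; at [20:29] → '/*kc1z7*/'.
Every occurrence is swapped for '-'.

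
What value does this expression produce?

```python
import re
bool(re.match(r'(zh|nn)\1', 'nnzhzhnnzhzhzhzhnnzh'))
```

False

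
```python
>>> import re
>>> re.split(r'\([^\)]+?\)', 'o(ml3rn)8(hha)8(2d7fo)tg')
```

['o', '8', '8', 'tg']

The string is cut at each match, leaving 4 pieces.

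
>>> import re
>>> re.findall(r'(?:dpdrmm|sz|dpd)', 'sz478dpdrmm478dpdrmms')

Alternation tries branches left to right and keeps the first one that lets the overall match succeed at that position.
Scanning left to right: at [0:2] → 'sz'; at [5:11] → 'dpdrmm'; at [14:20] → 'dpdrmm'.
`findall` yields the raw match text (3 of them) because the pattern has no groups.

['sz', 'dpdrmm', 'dpdrmm']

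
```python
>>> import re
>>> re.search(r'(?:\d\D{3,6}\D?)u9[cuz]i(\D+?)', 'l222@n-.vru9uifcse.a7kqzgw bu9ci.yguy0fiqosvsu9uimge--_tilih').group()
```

Pattern: a digit, then 3 to 6 of a non-digit, then optionally a non-digit (non-capturing group); then the literal 'u9', then one of [cuz], then a literal 'i'; then one or more of a non-digit (lazy) (captured).
The `?` after the quantifier makes it lazy — it takes as little as possible before letting the rest of the pattern try.
Unlike `match`, `search` isn't anchored — it looks for the pattern anywhere in the string.
The match spans [3:15] → '2@n-.vru9uif'.
Captured: group 1 = 'f'.

'2@n-.vru9uif'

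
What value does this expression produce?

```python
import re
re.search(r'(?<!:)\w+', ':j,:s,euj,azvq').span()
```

The negative lookaround is zero-width — it rules out positions where the adjacent text would match, without consuming anything.
`search` walks the string left to right and returns the first match it finds.
The match spans [6:9] → 'euj'.

(6, 9)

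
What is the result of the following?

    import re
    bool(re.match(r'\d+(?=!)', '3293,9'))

False

`re.match` won't scan ahead — the pattern has to work from the very first character.
Here the string doesn't start with a match, so the call returns None, and `bool(None)` is False.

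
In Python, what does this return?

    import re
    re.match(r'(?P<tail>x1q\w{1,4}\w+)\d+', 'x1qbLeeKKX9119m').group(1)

This matches the literal 'x1q', then 1 to 4 of a word character, then one or more of a word character (captured as 'tail'); then one or more of a digit.
`match` is anchored at position 0; if the pattern doesn't fit there, it returns None.
The match spans [0:14] → 'x1qbLeeKKX9119'.
Captured: group 1 = 'x1qbLeeKKX911'.

'x1qbLeeKKX911'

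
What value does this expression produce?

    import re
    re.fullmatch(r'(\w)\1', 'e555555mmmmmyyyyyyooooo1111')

None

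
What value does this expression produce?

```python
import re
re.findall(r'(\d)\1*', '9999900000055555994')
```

`\1` has to match the exact text group 1 already captured.
Matches: at [0:5] match '99999', group 1 = '9'; at [5:11] match '000000', group 1 = '0'; at [11:16] match '55555', group 1 = '5'; at [16:18] match '99', group 1 = '9'; at [18:19] match '4', group 1 = '4'.
Because there's exactly one group, `findall` drops the full match and keeps group 1 from each hit.

['9', '0', '5', '9', '4']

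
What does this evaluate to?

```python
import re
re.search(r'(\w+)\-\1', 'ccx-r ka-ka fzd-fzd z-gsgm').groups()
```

('ka',)

`\1` is not a pattern — it's the concrete string captured by group 1, re-applied verbatim.
`re.search` tries every starting position until one works.
The match spans [6:11] → 'ka-ka'.
Captured: group 1 = 'ka'.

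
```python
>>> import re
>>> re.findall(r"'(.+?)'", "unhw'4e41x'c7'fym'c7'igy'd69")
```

['4e41x', 'fym', 'igy']

With the lazy modifier that quantifier settles for the fewest repetitions that let the rest of the pattern succeed (the atoms after it are unaffected and can still be greedy).
Matches: at [4:11] match "'4e41x'", group 1 = '4e41x'; at [13:18] match "'fym'", group 1 = 'fym'; at [20:25] match "'igy'", group 1 = 'igy'.
One capturing group, so `findall` returns just the captured substring from each match — 3 in all.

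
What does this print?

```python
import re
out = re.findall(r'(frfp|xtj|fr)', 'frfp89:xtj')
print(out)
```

`|` is ordered: at each position the engine commits to the first alternative that works.
Walking the string: at [0:4] match 'frfp', group 1 = 'frfp'; at [7:10] match 'xtj', group 1 = 'xtj'.
One capturing group, so `findall` returns just the captured substring from each match — 2 in all.

['frfp', 'xtj']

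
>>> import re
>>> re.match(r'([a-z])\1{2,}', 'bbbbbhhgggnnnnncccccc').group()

'bbbbb'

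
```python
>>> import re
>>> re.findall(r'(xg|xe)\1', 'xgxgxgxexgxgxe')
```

['xg', 'xg']

`\1` is not a pattern — it's the concrete string captured by group 1, re-applied verbatim.
Because there's exactly one group, `findall` drops the full match and keeps group 1 from each hit.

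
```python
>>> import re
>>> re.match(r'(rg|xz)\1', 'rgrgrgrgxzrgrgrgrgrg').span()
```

(0, 4)

After group 1 captures some text, `\1` only succeeds where that same text appears again.
`re.match` only tries the pattern at the start of the string.
The match spans [0:4] → 'rgrg'.
Captured: group 1 = 'rg'.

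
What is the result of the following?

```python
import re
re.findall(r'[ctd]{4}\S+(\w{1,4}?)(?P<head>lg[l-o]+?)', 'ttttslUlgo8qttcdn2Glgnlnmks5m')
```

[('G', 'lgn')]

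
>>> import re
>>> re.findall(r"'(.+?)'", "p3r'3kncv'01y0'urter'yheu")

`findall` collects group 1 from each match (2 total).

['3kncv', 'urter']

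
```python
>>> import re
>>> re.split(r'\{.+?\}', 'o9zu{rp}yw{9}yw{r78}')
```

The string is cut at each match, leaving 4 pieces.

['o9zu', 'yw', 'yw', '']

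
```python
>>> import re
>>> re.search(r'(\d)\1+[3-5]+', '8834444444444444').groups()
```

('8',)

`\1` is not a pattern — it's the concrete string captured by group 1, re-applied verbatim.
`search` walks the string left to right and returns the first match it finds.
The match spans [0:16] → '8834444444444444'.
Captured: group 1 = '8'.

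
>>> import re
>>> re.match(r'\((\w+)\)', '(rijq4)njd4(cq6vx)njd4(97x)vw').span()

`re.match` won't scan ahead — the pattern has to work from the very first character.
The match spans [0:7] → '(rijq4)'.

(0, 7)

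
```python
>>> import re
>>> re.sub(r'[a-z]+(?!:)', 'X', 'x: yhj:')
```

'x: Xj:'

`(?!…)`/`(?<!…)` only lets a position through if the neighbouring text does NOT match; no characters are consumed.
Matches: at [3:5] → 'yh'.
`sub` substitutes 'X' at each match site.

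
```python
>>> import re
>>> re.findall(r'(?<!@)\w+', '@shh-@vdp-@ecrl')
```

The negative lookaround is zero-width — it rules out positions where the adjacent text would match, without consuming anything.
With no groups in the pattern, `findall` gives back each whole match — 3 here.

['hh', 'dp', 'crl']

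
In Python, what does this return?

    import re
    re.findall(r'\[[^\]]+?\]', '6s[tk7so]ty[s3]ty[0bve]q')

['[tk7so]', '[s3]', '[0bve]']

Scanning left to right: at [2:9] → '[tk7so]'; at [11:15] → '[s3]'; at [17:23] → '[0bve]'.
With no groups in the pattern, `findall` gives back each whole match — 3 here.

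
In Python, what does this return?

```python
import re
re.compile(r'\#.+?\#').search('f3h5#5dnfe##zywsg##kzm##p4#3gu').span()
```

(4, 11)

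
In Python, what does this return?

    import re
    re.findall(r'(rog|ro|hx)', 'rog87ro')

Branches in `(...|...)` are attempted left-to-right; the first branch that allows the whole pattern to succeed is taken.
Walking the string: at [0:3] match 'rog', group 1 = 'rog'; at [5:7] match 'ro', group 1 = 'ro'.
`findall` collects group 1 from each match (2 total).

['rog', 'ro']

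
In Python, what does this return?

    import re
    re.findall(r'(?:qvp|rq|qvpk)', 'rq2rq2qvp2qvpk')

`|` is ordered: at each position the engine commits to the first alternative that works.
Scanning left to right: at [0:2] → 'rq'; at [3:5] → 'rq'; at [6:9] → 'qvp'; at [10:13] → 'qvp'.
No capturing groups, so `findall` returns the 4 full match strings.

['rq', 'rq', 'qvp', 'qvp']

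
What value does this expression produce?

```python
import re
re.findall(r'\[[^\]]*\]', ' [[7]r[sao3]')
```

['[[7]', '[sao3]']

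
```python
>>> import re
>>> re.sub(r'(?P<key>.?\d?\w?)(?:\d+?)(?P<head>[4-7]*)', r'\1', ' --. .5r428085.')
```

The pattern matches optionally any character, then optionally a digit, then optionally a word character (captured as 'key'); then one or more of a digit (lazy) (non-capturing group); then zero or more of a character in [4-7] (captured as 'head').
Matches: at [5:9] → '.5r4'; at [9:14] → '28085'.
`\1` in the replacement pulls in group 1's text for each match.

' --. .5r280.'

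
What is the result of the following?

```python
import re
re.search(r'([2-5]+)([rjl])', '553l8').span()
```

(0, 4)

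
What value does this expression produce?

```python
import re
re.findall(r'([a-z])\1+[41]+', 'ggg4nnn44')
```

['g', 'n']

After group 1 captures some text, `\1` only succeeds where that same text appears again.
Walking the string: at [0:4] match 'ggg4', group 1 = 'g'; at [4:9] match 'nnn44', group 1 = 'n'.
With a single group, `findall` returns only what that group captured — 2 items.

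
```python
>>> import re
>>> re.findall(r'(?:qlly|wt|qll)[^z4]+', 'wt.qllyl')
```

['wt.qllyl']

Scanning left to right: at [0:8] → 'wt.qllyl'.
`findall` yields the raw match text (1 of them) because the pattern has no groups.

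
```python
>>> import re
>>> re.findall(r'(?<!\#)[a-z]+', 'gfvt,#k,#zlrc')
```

A negative assertion filters positions out without eating any characters.
Scanning left to right: at [0:4] → 'gfvt'; at [10:13] → 'lrc'.
With no groups in the pattern, `findall` gives back each whole match — 2 here.

['gfvt', 'lrc']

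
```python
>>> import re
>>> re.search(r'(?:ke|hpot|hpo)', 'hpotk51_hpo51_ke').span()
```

`|` is ordered: at each position the engine commits to the first alternative that works.
The match spans [0:4] → 'hpot'.

(0, 4)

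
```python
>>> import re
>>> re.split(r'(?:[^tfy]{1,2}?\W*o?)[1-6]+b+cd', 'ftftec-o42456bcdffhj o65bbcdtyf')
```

['ftft', 'ff', 'tyf']

Pattern: 1 to 2 of any character except [tfy] (lazy), then zero or more of a non-word character, then optionally the literal 'o' (non-capturing group); then one or more of a character in [1-6], then one or more of a literal 'b', then the literal 'cd'.
Matches to split on: at [4:16] → 'ec-o42456bcd'; at [18:28] → 'hj o65bbcd'.
The string is cut at each match, leaving 3 pieces.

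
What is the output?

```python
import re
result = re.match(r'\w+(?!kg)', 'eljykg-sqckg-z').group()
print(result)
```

eljykg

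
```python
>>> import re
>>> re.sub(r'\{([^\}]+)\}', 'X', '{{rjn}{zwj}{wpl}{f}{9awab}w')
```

'XXXXXw'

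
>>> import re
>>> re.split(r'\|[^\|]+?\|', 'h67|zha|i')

Matches to split on: at [3:8] → '|zha|'.
Each match becomes a cut point; 2 segments remain.

['h67', 'i']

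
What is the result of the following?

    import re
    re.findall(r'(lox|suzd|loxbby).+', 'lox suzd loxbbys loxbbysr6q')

['lox']

Because there's exactly one group, `findall` drops the full match and keeps group 1 from the one hit.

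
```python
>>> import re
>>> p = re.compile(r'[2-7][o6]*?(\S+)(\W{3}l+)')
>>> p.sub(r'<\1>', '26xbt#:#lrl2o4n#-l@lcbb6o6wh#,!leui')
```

'<6xbt#:#lrl2o4n#-l@lcbb6o6wh>eui'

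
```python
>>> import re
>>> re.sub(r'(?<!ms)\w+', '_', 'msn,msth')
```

The negative lookaround is zero-width — it rules out positions where the adjacent text would match, without consuming anything.
Matches: at [0:3] → 'msn'; at [4:8] → 'msth'.
Each match is replaced by '_'.

'_,_'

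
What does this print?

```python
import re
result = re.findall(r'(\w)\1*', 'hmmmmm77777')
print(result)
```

The backreference `\1` re-matches whatever the first group consumed, character for character.
Matches: at [0:1] match 'h', group 1 = 'h'; at [1:6] match 'mmmmm', group 1 = 'm'; at [6:11] match '77777', group 1 = '7'.
`findall` collects group 1 from each match (3 total).

['h', 'm', '7']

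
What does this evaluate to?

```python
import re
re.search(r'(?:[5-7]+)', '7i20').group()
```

The pattern matches one or more of a character in [5-7] (non-capturing group).
Unlike `match`, `search` isn't anchored — it looks for the pattern anywhere in the string.
The match spans [0:1] → '7'.

'7'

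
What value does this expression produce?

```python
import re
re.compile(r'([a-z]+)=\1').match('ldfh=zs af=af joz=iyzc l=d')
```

`re.match` won't scan ahead — the pattern has to work from the very first character.
Here position 0 doesn't satisfy it, so the call returns None.

None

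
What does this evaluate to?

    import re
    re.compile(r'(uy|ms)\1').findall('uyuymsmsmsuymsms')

The backreference `\1` re-matches whatever the first group consumed, character for character.
Scanning left to right: at [0:4] match 'uyuy', group 1 = 'uy'; at [4:8] match 'msms', group 1 = 'ms'; at [12:16] match 'msms', group 1 = 'ms'.
With a single group, `findall` returns only what that group captured — 3 items.

['uy', 'ms', 'ms']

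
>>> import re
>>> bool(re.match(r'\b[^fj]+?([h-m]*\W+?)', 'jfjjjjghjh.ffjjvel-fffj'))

False

`re.match` won't scan ahead — the pattern has to work from the very first character.
Here position 0 doesn't satisfy it, so the call returns None, and `bool(None)` is False.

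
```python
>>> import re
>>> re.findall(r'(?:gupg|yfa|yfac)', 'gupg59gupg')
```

Walking the string: at [0:4] → 'gupg'; at [6:10] → 'gupg'.
With no groups in the pattern, `findall` gives back each whole match — 2 here.

['gupg', 'gupg']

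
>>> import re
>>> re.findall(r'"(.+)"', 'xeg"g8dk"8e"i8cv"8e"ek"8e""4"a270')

['g8dk"8e"i8cv"8e"ek"8e""4']

Matches: at [3:29] match '"g8dk"8e"i8cv"8e"ek"8e""4"', group 1 = 'g8dk"8e"i8cv"8e"ek"8e""4'.
`findall` collects group 1 from the one match (1 total).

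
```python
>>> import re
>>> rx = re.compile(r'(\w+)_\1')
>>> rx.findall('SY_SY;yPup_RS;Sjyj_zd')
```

`\1` has to match the exact text group 1 already captured.
Because there's exactly one group, `findall` drops the full match and keeps group 1 from the one hit.

['SY']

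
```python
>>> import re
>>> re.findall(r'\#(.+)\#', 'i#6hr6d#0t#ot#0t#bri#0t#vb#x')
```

One capturing group, so `findall` returns just the captured substring from the one match — 1 in all.

['6hr6d#0t#ot#0t#bri#0t#vb']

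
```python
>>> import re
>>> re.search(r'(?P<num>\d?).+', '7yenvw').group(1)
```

The pattern matches optionally a digit (captured as 'num'); then one or more of any character.
`re.search` scans for the first position where the pattern succeeds.
The match spans [0:6] → '7yenvw'.
Captured: group 1 = '7'.

'7'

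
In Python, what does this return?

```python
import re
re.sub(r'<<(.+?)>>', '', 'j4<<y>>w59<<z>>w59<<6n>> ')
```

Matches: at [2:7] → '<<y>>'; at [10:15] → '<<z>>'; at [18:24] → '<<6n>>'.
`sub` substitutes '' at each match site.

'j4w59w59 '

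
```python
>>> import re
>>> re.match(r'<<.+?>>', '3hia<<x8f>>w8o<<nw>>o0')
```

None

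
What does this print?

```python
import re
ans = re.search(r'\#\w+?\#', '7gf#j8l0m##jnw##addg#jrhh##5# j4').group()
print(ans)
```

`re.search` tries every starting position until one works.
The match spans [3:10] → '#j8l0m#'.

#j8l0m#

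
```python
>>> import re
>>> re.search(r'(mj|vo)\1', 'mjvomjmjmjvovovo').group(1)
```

'mj'

The match spans [4:8] → 'mjmj'.
Captured: group 1 = 'mj'.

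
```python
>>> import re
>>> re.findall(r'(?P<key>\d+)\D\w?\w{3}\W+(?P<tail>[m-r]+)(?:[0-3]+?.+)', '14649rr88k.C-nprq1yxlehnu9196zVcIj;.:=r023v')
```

Pattern: one or more of a digit (captured as 'key'); then a non-digit, then optionally a word character, then exactly 3 of a word character; then one or more of a non-word character; then one or more of a character in [m-r] (captured as 'tail'); then one or more of a character in [0-3] (lazy), then one or more of any character (non-capturing group).
Walking the string: at [25:43] match '9196zVcIj;.:=r023v', groups = ('9196', 'r').
2 groups means the one result is a tuple of 2 captured strings — 1 here.

[('9196', 'r')]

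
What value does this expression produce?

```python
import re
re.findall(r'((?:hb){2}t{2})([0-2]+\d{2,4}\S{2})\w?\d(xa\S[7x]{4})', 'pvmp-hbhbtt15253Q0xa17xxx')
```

[('hbhbtt', '15253Q', 'xa17xxx')]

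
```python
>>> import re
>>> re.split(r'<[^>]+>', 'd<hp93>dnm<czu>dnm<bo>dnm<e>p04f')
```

['d', 'dnm', 'dnm', 'dnm', 'p04f']

Each match becomes a cut point; 5 segments remain.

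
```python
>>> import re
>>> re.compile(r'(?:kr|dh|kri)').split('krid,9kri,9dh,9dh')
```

['', 'id,9', 'i,9', ',9', '']

Alternation tries branches left to right and keeps the first one that lets the overall match succeed at that position.
Matches to split on: at [0:2] → 'kr'; at [6:8] → 'kr'; at [11:13] → 'dh'; at [15:17] → 'dh'.
`split` removes every match and returns the 5 fragments in between.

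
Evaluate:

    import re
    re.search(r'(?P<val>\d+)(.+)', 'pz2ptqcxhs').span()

(2, 10)

This matches one or more of a digit (captured as 'val'); then one or more of any character (captured).
`re.search` scans for the first position where the pattern succeeds.
The match spans [2:10] → '2ptqcxhs'.
Captured: group 1 = '2', group 2 = 'ptqcxhs'.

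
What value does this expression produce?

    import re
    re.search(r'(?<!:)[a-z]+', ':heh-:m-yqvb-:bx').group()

'eh'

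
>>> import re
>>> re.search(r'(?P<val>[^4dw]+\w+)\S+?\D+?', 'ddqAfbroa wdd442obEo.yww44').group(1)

The match spans [2:22] → 'qAfbroa wdd442obEo.y'.
Captured: group 1 = 'qAfbroa wdd442obEo'.

'qAfbroa wdd442obEo'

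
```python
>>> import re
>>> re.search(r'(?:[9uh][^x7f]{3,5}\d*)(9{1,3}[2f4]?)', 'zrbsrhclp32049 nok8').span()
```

(5, 14)

This matches one of [9uh], then 3 to 5 of any character except [x7f], then zero or more of a digit (non-capturing group); then 1 to 3 of the literal '9', then optionally one of [2f4] (captured).
`search` walks the string left to right and returns the first match it finds.
The match spans [5:14] → 'hclp32049'.
Captured: group 1 = '9'.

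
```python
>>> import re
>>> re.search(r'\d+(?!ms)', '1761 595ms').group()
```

'1761'

`(?!…)`/`(?<!…)` only lets a position through if the neighbouring text does NOT match; no characters are consumed.
`search` walks the string left to right and returns the first match it finds.
The match spans [0:4] → '1761'.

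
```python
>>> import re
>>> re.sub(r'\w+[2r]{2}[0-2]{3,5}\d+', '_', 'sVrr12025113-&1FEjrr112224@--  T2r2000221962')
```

'_-&_@--  _'

Each match is replaced by '_'.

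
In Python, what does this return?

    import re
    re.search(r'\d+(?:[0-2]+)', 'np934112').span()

This matches one or more of a digit; then one or more of a character in [0-2] (non-capturing group).
`re.search` scans for the first position where the pattern succeeds.
The match spans [2:8] → '934112'.

(2, 8)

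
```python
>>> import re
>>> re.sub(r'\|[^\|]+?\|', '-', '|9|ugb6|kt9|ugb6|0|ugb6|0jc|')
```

'-ugb6-ugb6-ugb6-'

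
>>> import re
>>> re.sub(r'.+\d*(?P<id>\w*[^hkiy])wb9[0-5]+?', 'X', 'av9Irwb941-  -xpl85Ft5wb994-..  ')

'X1-  -xpl85Ft5wb994-..  '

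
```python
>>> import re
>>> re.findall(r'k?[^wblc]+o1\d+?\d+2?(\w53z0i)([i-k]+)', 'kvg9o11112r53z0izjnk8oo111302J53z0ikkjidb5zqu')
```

[('J53z0i', 'kkji')]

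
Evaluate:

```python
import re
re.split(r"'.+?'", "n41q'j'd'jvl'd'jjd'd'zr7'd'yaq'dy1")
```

['n41q', 'd', 'd', 'd', 'd', 'dy1']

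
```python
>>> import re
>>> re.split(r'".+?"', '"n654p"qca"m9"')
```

['', 'qca', '']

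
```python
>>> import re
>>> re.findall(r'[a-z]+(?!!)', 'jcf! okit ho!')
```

The negative lookaround is zero-width — it rules out positions where the adjacent text would match, without consuming anything.
Scanning left to right: at [0:2] → 'jc'; at [5:9] → 'okit'; at [10:11] → 'h'.
With no groups in the pattern, `findall` gives back each whole match — 3 here.

['jc', 'okit', 'h']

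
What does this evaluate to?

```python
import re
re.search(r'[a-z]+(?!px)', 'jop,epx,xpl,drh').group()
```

The negative lookaround is zero-width — it rules out positions where the adjacent text would match, without consuming anything.
`re.search` scans for the first position where the pattern succeeds.
The match spans [0:3] → 'jop'.

'jop'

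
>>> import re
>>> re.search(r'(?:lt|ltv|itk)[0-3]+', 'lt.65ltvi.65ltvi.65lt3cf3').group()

Unlike `match`, `search` isn't anchored — it looks for the pattern anywhere in the string.
The match spans [19:22] → 'lt3'.

'lt3'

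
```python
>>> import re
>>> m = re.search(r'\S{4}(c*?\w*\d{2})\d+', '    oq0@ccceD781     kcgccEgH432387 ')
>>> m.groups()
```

('ccceD78',)

The match spans [4:16] → 'oq0@ccceD781'.
Captured: group 1 = 'ccceD78'.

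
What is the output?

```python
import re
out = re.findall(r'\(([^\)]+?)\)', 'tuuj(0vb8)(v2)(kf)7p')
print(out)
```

['0vb8', 'v2', 'kf']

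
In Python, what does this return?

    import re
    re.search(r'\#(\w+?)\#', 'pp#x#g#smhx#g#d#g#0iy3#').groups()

('x',)

The match spans [2:5] → '#x#'.
Captured: group 1 = 'x'.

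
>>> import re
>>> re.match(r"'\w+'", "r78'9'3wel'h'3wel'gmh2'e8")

None

With `match`, the pattern is implicitly anchored at the beginning.
Here the string doesn't start with a match, so the call returns None.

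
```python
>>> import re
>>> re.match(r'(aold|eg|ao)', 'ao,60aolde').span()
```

(0, 2)

`re.match` won't scan ahead — the pattern has to work from the very first character.
The match spans [0:2] → 'ao'.
Captured: group 1 = 'ao'.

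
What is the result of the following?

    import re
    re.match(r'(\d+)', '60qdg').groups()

The pattern matches one or more of a digit (captured).
With `match`, the pattern is implicitly anchored at the beginning.
The match spans [0:2] → '60'.
Captured: group 1 = '60'.

('60',)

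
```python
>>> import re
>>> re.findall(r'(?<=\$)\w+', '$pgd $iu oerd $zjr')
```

['pgd', 'iu', 'zjr']

The lookaround is zero-width — it requires the adjacent text to match without consuming it, so the asserted text isn't part of the match.
Scanning left to right: at [1:4] → 'pgd'; at [6:8] → 'iu'; at [15:18] → 'zjr'.
No capturing groups, so `findall` returns the 3 full match strings.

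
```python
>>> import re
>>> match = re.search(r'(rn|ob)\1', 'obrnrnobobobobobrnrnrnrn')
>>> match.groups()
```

('rn',)

The match spans [2:6] → 'rnrn'.
Captured: group 1 = 'rn'.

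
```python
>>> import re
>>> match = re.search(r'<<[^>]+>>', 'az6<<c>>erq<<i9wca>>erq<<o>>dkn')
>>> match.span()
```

`re.search` scans for the first position where the pattern succeeds.
The match spans [3:8] → '<<c>>'.

(3, 8)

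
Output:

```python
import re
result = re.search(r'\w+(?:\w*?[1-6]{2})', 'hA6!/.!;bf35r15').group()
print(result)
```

bf35r15

The pattern matches one or more of a word character; then zero or more of a word character (lazy), then exactly 2 of a character in [1-6] (non-capturing group).
The match spans [8:15] → 'bf35r15'.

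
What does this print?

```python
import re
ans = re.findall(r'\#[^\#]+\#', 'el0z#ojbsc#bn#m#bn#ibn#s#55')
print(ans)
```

Scanning left to right: at [4:11] → '#ojbsc#'; at [13:16] → '#m#'; at [18:23] → '#ibn#'.
Since nothing is captured, `findall` lists the 3 matched substrings directly.

['#ojbsc#', '#m#', '#ibn#']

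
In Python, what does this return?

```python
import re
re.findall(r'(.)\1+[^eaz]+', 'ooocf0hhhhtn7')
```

After group 1 captures some text, `\1` only succeeds where that same text appears again.
Scanning left to right: at [0:13] match 'ooocf0hhhhtn7', group 1 = 'o'.
`findall` collects group 1 from the one match (1 total).

['o']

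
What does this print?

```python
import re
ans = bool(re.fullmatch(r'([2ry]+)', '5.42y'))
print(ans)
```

False

Pattern: one or more of one of [2ry] (captured).
`re.fullmatch` requires the pattern to consume the entire string.
Here the pattern can't cover the whole string, so the call returns None, and `bool(None)` is False.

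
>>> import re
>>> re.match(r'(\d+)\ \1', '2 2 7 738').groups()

The match spans [0:3] → '2 2'.
Captured: group 1 = '2'.

('2',)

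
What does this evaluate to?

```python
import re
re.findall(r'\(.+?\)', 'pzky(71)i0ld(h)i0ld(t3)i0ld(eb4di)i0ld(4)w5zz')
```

No capturing groups, so `findall` returns the 5 full match strings.

['(71)', '(h)', '(t3)', '(eb4di)', '(4)']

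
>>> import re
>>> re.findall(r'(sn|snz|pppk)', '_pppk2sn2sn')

Matches: at [1:5] match 'pppk', group 1 = 'pppk'; at [6:8] match 'sn', group 1 = 'sn'; at [9:11] match 'sn', group 1 = 'sn'.
Because there's exactly one group, `findall` drops the full match and keeps group 1 from each hit.

['pppk', 'sn', 'sn']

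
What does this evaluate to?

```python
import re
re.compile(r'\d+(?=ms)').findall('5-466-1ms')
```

['1']

The lookaround is zero-width — it requires the adjacent text to match without consuming it, so the asserted text isn't part of the match.
Matches: at [6:7] → '1'.
No capturing groups, so `findall` returns the 1 full match string.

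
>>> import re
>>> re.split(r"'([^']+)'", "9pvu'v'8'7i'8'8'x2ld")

['9pvu', 'v', '8', '7i', '8', '8', 'x2ld']

Matches to split on: at [4:7] → "'v'"; at [8:12] → "'7i'"; at [13:16] → "'8'".
The group in the pattern means `split` returns the separators' captures alongside the pieces.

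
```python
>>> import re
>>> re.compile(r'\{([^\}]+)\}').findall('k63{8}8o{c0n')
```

Walking the string: at [3:6] match '{8}', group 1 = '8'.
One capturing group, so `findall` returns just the captured substring from the one match — 1 in all.

['8']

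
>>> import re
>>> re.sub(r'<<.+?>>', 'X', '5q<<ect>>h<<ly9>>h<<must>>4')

Because the quantifier is non-greedy, it stops expanding at the earliest point where the rest of the pattern can succeed.
Matches: at [2:9] → '<<ect>>'; at [10:17] → '<<ly9>>'; at [18:26] → '<<must>>'.
Each match is replaced by 'X'.

'5qXhXhX4'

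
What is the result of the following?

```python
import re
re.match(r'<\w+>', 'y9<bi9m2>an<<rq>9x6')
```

None

`match` is anchored at position 0; if the pattern doesn't fit there, it returns None.
Here the string doesn't start with a match, so the call returns None.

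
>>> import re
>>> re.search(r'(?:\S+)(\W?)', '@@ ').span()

(0, 3)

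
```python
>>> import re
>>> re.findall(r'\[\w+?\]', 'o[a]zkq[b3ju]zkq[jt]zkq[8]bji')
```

Matches: at [1:4] → '[a]'; at [7:13] → '[b3ju]'; at [16:20] → '[jt]'; at [23:26] → '[8]'.
With no groups in the pattern, `findall` gives back each whole match — 4 here.

['[a]', '[b3ju]', '[jt]', '[8]']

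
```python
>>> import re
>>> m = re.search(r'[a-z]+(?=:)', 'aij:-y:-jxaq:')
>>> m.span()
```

Lookahead/lookbehind check context without consuming it, so the matched span excludes the asserted characters.
`search` walks the string left to right and returns the first match it finds.
The match spans [0:3] → 'aij'.

(0, 3)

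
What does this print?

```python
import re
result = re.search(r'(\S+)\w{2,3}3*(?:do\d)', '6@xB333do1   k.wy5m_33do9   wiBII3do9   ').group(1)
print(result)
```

The match spans [0:10] → '6@xB333do1'.
Captured: group 1 = '6@xB3'.

6@xB3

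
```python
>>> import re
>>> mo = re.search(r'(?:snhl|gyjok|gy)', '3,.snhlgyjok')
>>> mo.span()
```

The match spans [3:7] → 'snhl'.

(3, 7)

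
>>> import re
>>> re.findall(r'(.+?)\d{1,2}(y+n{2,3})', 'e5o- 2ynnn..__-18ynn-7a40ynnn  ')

Pattern: one or more of any character (lazy) (captured); then 1 to 2 of a digit; then one or more of the literal 'y', then 2 to 3 of a literal 'n' (captured).
Because the quantifier is non-greedy, it stops expanding at the earliest point where the rest of the pattern can succeed.
Walking the string: at [0:10] match 'e5o- 2ynnn', groups = ('e5o- ', 'ynnn'); at [10:20] match '..__-18ynn', groups = ('..__-', 'ynn'); at [20:29] match '-7a40ynnn', groups = ('-7a', 'ynnn').
With 2 capturing groups, `findall` returns a 2-tuple per match.

[('e5o- ', 'ynnn'), ('..__-', 'ynn'), ('-7a', 'ynnn')]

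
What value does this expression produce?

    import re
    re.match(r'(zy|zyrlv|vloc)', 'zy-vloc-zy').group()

`re.match` won't scan ahead — the pattern has to work from the very first character.
The match spans [0:2] → 'zy'.
Captured: group 1 = 'zy'.

'zy'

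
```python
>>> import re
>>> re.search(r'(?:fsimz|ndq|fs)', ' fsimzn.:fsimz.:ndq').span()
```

(1, 6)

Alternation isn't longest-match — the leftmost alternative that fits at this position is chosen.
`search` walks the string left to right and returns the first match it finds.
The match spans [1:6] → 'fsimz'.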